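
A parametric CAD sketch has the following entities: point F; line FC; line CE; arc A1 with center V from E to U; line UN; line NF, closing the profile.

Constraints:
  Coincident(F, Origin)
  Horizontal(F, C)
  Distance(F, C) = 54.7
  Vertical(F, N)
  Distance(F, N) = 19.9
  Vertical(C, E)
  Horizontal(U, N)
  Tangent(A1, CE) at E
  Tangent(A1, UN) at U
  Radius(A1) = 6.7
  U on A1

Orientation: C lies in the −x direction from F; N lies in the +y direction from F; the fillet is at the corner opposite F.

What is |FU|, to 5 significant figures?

51.962

The virtual corner opposite F is at (-54.700, 19.900). A1 meets CE tangentially, so VE is at right angles to CE and since A1 is tangent to UN there, VU ⟂ UN, with radius 6.7, so the center V sits 6.7 in from both sides at V = (-48.000, 13.200). That places the tangent points at E = (-54.700, 13.200) on CE and U = (-48.000, 19.900) on UN. Then |FU| = |U − F| = 51.962.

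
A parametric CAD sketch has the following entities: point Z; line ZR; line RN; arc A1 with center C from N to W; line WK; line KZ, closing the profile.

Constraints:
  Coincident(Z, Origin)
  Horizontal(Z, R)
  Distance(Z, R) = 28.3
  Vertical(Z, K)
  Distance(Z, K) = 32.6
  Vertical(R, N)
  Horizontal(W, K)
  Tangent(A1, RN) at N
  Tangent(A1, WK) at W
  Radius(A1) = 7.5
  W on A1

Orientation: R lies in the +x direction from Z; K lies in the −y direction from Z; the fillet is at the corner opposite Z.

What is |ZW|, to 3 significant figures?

38.7

Z is at the origin; Z and R share the same y with |ZR| = 28.3 and R on the +x side, so R = (28.3, 0.00). ZK is vertical with |ZK| = 32.6 and K on the −y side, so K = (0.00, -32.6). The virtual corner opposite Z is at (28.3, -32.6). A1 meets RN tangentially, so CN is at right angles to RN and tangency of A1 to WK means the radius CW is perpendicular to WK, with radius 7.5, so the center C sits 7.5 in from both sides at C = (20.8, -25.1). That places the tangent points at N = (28.3, -25.1) on RN and W = (20.8, -32.6) on WK. Then |ZW| = |W − Z| = 38.7.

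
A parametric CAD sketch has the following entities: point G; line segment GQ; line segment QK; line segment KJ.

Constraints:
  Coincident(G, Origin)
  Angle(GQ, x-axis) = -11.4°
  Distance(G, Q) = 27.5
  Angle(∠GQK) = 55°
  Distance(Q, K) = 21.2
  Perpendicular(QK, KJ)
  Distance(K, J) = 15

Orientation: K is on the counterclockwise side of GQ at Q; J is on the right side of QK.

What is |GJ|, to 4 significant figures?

37.92

G is at the origin; GQ runs at -11.4° with length 27.5, so Q = 27.5·(cos -11.4°, sin -11.4°) = (26.96, -5.436). ∠GQK = 55.0°, so QK runs at -11.4° + (180° − 55.0°) = 113.6° from the x-axis; with |QK| = 21.2, K = Q + 21.2·(cos 113.6°, sin 113.6°) = (18.47, 13.99). The perpendicularity gives KJ at right angles to QK; with |KJ| = 15.0 on the right of QK, J = K + 15.0·(0.9164, 0.4003) = (32.22, 20.00). Then |GJ| = |J − G| = 37.92.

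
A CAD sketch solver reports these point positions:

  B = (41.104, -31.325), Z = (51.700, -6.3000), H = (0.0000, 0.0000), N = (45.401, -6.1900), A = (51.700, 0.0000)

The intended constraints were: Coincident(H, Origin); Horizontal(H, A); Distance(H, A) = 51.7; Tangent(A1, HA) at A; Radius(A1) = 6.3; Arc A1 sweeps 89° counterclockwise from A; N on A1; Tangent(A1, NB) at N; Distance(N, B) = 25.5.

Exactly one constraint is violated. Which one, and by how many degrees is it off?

Tangent(A1, NB) at N — off by 8.70°.

H = (0.00, 0.00) ✓; H.y = 0.00, A.y = 0.00 ✓; |HA| = 51.70 ✓; ∠(ZA, AH) = 90.00° ✓; |ZA| = 6.300 ✓; bearing(Z→N) − bearing(Z→A) = 89.00° ✓; |ZN| = 6.300 ✓; ∠(ZN, NB) = 98.70° ✗; |NB| = 25.50 ✓.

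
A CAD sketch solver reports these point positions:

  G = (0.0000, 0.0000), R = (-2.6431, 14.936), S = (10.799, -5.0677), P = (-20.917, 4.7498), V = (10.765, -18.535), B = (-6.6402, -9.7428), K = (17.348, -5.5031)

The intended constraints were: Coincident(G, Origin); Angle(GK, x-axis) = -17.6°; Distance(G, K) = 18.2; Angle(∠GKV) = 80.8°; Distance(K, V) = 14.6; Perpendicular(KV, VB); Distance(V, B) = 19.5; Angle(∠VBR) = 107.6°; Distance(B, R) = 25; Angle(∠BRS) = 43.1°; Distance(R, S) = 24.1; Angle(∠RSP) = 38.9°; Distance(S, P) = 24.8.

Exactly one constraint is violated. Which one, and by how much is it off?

Distance(S, P) = 24.8 — off by 8.40.

G = (0.00, 0.00) ✓; GK at -17.60° ✓; |GK| = 18.20 ✓; ∠GKV = 80.80° ✓; |KV| = 14.60 ✓; ∠(KV, VB) = 90.00° ✓; |VB| = 19.50 ✓; ∠VBR = 107.6° ✓; |BR| = 25.00 ✓; ∠BRS = 43.10° ✓; |RS| = 24.10 ✓; ∠RSP = 38.90° ✓; |SP| = 33.20 ✗.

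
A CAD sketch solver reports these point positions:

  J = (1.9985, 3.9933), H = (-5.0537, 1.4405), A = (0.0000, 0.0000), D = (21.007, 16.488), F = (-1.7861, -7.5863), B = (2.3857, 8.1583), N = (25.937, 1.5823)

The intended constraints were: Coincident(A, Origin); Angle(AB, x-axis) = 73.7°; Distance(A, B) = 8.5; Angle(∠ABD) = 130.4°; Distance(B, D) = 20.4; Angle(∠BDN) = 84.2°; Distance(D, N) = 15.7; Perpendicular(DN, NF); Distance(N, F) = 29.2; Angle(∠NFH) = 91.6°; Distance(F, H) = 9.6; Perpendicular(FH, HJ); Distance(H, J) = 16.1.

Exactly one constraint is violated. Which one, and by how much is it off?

Distance(H, J) = 16.1 — off by 8.60.

A = (0.00, 0.00) ✓; AB at 73.70° ✓; |AB| = 8.500 ✓; ∠ABD = 130.4° ✓; |BD| = 20.40 ✓; ∠BDN = 84.20° ✓; |DN| = 15.70 ✓; ∠(DN, NF) = 90.00° ✓; |NF| = 29.20 ✓; ∠NFH = 91.60° ✓; |FH| = 9.600 ✓; ∠(FH, HJ) = 90.00° ✓; |HJ| = 7.500 ✗.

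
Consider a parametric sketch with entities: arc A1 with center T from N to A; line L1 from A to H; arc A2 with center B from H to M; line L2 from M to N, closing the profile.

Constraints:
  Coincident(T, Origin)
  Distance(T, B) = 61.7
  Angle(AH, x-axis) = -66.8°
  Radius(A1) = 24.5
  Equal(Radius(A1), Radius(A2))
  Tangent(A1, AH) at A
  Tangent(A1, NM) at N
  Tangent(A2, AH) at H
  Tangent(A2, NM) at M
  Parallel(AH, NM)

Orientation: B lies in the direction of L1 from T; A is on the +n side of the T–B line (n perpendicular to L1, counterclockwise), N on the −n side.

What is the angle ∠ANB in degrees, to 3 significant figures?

68.3°

The slot axis is L1's direction at -66.8°, so u = (cos -66.8°, sin -66.8°) = (0.394, -0.919) and n = (−sin -66.8°, cos -66.8°) = (0.919, 0.394). T is at the origin and B lies 61.7 along u from T, so B = 61.7·u = (24.3, -56.7). Tangency of A1 to both parallel lines with radius 24.5 puts A and N at T ± 24.5·n: A = (22.5, 9.65), N = (-22.5, -9.65). Then cos ∠ANB = NA·NB / (|NA||NB|), giving 68.3°.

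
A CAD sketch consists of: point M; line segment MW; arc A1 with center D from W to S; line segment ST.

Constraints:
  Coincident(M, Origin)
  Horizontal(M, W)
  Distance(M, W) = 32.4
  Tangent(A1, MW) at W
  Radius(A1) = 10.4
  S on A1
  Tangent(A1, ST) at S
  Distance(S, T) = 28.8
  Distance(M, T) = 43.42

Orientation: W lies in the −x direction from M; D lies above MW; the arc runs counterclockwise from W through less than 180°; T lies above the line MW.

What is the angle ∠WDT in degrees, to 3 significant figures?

156°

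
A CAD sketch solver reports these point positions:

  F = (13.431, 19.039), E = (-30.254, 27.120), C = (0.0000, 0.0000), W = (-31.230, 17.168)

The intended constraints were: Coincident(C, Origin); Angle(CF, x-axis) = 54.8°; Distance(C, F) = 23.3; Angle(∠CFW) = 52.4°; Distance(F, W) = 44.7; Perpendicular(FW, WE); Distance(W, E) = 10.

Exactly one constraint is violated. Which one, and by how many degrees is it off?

Perpendicular(FW, WE) — off by 8.00°.

C = (0.00, 0.00) ✓; CF at 54.80° ✓; |CF| = 23.30 ✓; ∠CFW = 52.40° ✓; |FW| = 44.70 ✓; ∠(FW, WE) = 98.00° ✗; |WE| = 10.00 ✓.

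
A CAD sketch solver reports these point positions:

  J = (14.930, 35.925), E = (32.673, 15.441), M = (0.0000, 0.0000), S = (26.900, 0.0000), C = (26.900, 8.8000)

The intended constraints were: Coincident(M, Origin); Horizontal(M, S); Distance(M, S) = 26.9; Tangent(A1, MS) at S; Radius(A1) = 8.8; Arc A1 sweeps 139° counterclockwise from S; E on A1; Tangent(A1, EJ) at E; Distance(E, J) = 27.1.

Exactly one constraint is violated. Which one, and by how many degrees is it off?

Tangent(A1, EJ) at E — off by 8.10°.

M = (0.00, 0.00) ✓; M.y = 0.00, S.y = 0.00 ✓; |MS| = 26.90 ✓; ∠(CS, SM) = 90.00° ✓; |CS| = 8.800 ✓; bearing(C→E) − bearing(C→S) = 139.0° ✓; |CE| = 8.799 ✓; ∠(CE, EJ) = 98.10° ✗; |EJ| = 27.10 ✓.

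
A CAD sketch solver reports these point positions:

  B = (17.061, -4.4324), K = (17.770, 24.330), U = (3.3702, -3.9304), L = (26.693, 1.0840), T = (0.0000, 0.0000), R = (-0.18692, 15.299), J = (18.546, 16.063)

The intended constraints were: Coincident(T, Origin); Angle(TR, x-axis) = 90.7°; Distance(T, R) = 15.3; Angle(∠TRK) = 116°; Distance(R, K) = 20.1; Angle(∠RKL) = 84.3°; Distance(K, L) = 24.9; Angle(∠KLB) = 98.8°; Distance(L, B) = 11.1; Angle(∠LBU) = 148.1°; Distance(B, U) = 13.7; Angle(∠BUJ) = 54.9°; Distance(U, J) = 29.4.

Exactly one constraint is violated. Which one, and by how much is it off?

Distance(U, J) = 29.4 — off by 4.30.

T = (0.00, 0.00) ✓; TR at 90.70° ✓; |TR| = 15.30 ✓; ∠TRK = 116.0° ✓; |RK| = 20.10 ✓; ∠RKL = 84.30° ✓; |KL| = 24.90 ✓; ∠KLB = 98.80° ✓; |LB| = 11.10 ✓; ∠LBU = 148.1° ✓; |BU| = 13.70 ✓; ∠BUJ = 54.90° ✓; |UJ| = 25.10 ✗.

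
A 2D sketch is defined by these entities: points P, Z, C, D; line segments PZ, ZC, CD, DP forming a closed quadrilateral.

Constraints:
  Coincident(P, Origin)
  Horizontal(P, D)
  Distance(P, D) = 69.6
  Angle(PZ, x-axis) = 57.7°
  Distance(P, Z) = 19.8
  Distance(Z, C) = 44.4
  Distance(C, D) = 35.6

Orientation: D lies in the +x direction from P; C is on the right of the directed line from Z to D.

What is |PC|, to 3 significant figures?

42.5

Checks: P = (0.00, 0.00) ✓; |ZC| = 44.40 ✓; |CD| = 35.60 ✓.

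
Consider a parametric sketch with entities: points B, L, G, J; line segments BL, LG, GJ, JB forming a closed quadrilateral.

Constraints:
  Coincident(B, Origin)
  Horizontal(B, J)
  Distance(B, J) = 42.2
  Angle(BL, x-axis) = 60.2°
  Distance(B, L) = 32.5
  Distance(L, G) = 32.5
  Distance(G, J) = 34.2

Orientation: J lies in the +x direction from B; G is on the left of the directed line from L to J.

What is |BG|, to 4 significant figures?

58.79

B is at the origin; BJ is horizontal with |BJ| = 42.2 and J in +x, so J = (42.2, 0). BL runs at 60.2° with |BL| = 32.5, so L = (16.15, 28.20). G is determined by |LG| = 32.5 and |GJ| = 34.2 together: it lies at the intersection of circle(L, 32.5) and circle(J, 34.2). With |LJ| = 38.39, the foot of the radical line on LJ is 17.72 from L and the perpendicular offset is √(32.5² − 17.72²) = 27.25. Taking the left-of-LJ solution: G = (48.19, 33.67).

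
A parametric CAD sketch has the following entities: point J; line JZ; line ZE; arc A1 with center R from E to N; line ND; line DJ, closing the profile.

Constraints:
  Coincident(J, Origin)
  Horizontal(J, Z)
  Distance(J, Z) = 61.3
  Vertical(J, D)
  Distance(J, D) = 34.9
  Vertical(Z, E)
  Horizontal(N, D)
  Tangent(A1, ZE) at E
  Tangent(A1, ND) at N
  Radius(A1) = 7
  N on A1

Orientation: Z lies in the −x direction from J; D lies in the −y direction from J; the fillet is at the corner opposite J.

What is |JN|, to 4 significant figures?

64.55

J is at the origin; JZ is horizontal with |JZ| = 61.3 and Z on the −x side, so Z = (-61.30, 0.000). JD is vertical with |JD| = 34.9 and D on the −y side, so D = (0.000, -34.90). The virtual corner opposite J is at (-61.30, -34.90). The tangent condition forces RE to be normal to ZE and the tangent condition forces RN to be normal to ND, with radius 7.0, so the center R sits 7.0 in from both sides at R = (-54.30, -27.90). That places the tangent points at E = (-61.30, -27.90) on ZE and N = (-54.30, -34.90) on ND. Then |JN| = |N − J| = 64.55.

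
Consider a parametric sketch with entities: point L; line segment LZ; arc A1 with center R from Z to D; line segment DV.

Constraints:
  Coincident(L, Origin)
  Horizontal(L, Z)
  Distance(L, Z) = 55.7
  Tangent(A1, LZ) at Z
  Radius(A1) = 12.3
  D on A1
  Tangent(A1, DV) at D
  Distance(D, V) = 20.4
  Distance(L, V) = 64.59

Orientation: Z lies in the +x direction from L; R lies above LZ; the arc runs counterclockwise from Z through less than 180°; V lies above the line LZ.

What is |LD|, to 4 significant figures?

68.49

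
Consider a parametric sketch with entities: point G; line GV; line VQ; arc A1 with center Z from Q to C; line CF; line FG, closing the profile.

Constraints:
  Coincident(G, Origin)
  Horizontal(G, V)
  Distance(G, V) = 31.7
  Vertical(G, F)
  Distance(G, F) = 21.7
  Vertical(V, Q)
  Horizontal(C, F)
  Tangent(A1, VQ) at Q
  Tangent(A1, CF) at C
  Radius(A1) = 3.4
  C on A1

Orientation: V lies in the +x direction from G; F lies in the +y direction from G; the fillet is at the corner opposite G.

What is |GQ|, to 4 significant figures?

36.60

The virtual corner opposite G is at (31.70, 21.70). A1 meets VQ tangentially, so ZQ is at right angles to VQ and tangency of A1 to CF means the radius ZC is perpendicular to CF, with radius 3.4, so the center Z sits 3.4 in from both sides at Z = (28.30, 18.30). That places the tangent points at Q = (31.70, 18.30) on VQ and C = (28.30, 21.70) on CF. Then |GQ| = |Q − G| = 36.60.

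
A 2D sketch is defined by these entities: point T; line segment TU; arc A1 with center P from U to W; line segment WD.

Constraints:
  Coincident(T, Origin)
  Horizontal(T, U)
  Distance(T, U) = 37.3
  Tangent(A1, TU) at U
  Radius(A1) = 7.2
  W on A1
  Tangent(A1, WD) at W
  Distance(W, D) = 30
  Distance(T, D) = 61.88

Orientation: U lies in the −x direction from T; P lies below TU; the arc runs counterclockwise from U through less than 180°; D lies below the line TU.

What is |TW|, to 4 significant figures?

44.65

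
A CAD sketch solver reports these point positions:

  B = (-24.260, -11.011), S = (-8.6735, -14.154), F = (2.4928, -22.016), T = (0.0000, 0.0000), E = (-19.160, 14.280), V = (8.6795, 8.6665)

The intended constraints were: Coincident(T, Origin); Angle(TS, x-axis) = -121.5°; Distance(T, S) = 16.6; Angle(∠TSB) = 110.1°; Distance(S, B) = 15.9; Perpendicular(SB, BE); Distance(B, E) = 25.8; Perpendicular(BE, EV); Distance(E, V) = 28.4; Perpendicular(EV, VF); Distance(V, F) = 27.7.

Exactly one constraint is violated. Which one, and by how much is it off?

Distance(V, F) = 27.7 — off by 3.60.

T = (0.00, 0.00) ✓; TS at -121.5° ✓; |TS| = 16.60 ✓; ∠TSB = 110.1° ✓; |SB| = 15.90 ✓; ∠(SB, BE) = 90.00° ✓; |BE| = 25.80 ✓; ∠(BE, EV) = 90.00° ✓; |EV| = 28.40 ✓; ∠(EV, VF) = 90.00° ✓; |VF| = 31.30 ✗.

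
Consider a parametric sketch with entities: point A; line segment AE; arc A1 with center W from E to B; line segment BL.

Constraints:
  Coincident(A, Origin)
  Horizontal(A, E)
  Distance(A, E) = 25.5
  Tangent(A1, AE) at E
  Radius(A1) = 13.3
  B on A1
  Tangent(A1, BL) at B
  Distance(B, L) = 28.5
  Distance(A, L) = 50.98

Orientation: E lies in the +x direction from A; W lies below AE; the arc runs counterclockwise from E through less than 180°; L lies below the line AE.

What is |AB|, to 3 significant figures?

22.8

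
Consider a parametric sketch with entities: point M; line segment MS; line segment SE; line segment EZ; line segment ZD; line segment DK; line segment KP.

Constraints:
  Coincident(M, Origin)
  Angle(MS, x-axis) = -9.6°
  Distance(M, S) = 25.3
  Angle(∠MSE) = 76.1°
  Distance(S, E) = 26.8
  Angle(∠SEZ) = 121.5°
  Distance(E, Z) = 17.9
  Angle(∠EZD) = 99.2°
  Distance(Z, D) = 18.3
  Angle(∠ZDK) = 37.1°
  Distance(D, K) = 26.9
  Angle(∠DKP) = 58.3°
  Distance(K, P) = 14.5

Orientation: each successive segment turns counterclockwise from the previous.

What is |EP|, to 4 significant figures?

15.97

∠ZDK = 37.1° gives DK at 16.50° from the x-axis; with |DK| = 26.9, K = (21.95, 23.60). ∠DKP = 58.3° gives KP at 138.2° from the x-axis; with |KP| = 14.5, P = (11.14, 33.26). Then |EP| = |P − E| = 15.97.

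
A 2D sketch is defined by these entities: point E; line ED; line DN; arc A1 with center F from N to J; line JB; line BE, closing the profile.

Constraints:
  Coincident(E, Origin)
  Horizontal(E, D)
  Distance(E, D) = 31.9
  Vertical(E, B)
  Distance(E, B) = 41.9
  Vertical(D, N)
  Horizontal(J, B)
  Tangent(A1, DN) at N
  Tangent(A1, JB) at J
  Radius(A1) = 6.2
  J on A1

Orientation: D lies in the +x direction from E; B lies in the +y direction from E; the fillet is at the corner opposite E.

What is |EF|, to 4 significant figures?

43.99

E is at the origin; ED is horizontal with |ED| = 31.9 and D on the +x side, so D = (31.90, 0.000). EB is vertical with |EB| = 41.9 and B on the +y side, so B = (0.000, 41.90). The virtual corner opposite E is at (31.90, 41.90). The tangent condition forces FN to be normal to DN and tangency of A1 to JB means the radius FJ is perpendicular to JB, with radius 6.2, so the center F sits 6.2 in from both sides at F = (25.70, 35.70). Then |EF| = |F − E| = 43.99.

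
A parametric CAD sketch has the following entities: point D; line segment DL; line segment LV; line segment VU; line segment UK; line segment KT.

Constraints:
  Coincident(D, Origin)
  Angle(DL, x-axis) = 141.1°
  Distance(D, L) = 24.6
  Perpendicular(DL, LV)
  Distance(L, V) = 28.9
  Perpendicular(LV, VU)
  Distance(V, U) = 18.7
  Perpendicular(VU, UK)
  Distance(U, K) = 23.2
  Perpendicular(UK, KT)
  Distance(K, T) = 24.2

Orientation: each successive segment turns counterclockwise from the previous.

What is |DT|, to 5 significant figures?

30.635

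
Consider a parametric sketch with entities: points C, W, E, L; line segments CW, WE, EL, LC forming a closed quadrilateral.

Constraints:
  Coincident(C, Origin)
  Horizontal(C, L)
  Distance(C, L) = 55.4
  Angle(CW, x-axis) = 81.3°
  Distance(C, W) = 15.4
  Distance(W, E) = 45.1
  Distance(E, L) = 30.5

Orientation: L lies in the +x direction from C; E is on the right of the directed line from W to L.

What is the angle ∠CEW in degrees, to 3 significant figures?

18.4°

Checks: |WE| = 45.10 ✓; |EL| = 30.50 ✓.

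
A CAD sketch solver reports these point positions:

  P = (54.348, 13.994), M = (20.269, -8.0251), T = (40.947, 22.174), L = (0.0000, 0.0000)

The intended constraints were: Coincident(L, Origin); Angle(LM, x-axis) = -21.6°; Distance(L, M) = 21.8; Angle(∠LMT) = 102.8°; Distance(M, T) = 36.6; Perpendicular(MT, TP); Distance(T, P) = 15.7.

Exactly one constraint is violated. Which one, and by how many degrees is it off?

Perpendicular(MT, TP) — off by 3.00°.

L = (0.00, 0.00) ✓; LM at -21.60° ✓; |LM| = 21.80 ✓; ∠LMT = 102.8° ✓; |MT| = 36.60 ✓; ∠(MT, TP) = 87.00° ✗; |TP| = 15.70 ✓.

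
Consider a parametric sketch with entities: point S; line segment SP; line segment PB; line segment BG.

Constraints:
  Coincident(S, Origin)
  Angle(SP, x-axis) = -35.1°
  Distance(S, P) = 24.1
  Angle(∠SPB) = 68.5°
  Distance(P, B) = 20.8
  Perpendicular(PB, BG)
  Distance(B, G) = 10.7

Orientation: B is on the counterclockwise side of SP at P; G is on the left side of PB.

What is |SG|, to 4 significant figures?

16.75

S is at the origin; SP runs at -35.1° with length 24.1, so P = 24.1·(cos -35.1°, sin -35.1°) = (19.72, -13.86). ∠SPB = 68.5°, so PB runs at -35.1° + (180° − 68.5°) = 76.40° from the x-axis; with |PB| = 20.8, B = P + 20.8·(cos 76.40°, sin 76.40°) = (24.61, 6.359). PB is perpendicular to BG; with |BG| = 10.7 on the left of PB, G = B + 10.7·(-0.9720, 0.2351) = (14.21, 8.875). Then |SG| = |G − S| = 16.75.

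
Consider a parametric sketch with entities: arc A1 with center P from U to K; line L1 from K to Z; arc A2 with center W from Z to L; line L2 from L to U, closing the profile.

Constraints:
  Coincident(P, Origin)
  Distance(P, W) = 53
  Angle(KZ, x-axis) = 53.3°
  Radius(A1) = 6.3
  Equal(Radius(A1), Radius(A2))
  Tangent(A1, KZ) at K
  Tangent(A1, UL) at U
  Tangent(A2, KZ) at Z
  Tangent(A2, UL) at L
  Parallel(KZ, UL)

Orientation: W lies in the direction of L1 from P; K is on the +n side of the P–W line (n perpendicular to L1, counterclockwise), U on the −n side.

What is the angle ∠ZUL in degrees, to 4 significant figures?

13.37°

The slot axis is L1's direction at 53.3°, so u = (cos 53.3°, sin 53.3°) = (0.5976, 0.8018) and n = (−sin 53.3°, cos 53.3°) = (-0.8018, 0.5976). P is at the origin and W lies 53.0 along u from P, so W = 53.0·u = (31.67, 42.49). Tangency of A1 to both parallel lines with radius 6.3 puts K and U at P ± 6.3·n: K = (-5.051, 3.765), U = (5.051, -3.765). Equal radii place Z and L the same way about W: Z = W + 6.3·n = (26.62, 46.26), L = W − 6.3·n = (36.73, 38.73). Then cos ∠ZUL = UZ·UL / (|UZ||UL|), giving 13.37°.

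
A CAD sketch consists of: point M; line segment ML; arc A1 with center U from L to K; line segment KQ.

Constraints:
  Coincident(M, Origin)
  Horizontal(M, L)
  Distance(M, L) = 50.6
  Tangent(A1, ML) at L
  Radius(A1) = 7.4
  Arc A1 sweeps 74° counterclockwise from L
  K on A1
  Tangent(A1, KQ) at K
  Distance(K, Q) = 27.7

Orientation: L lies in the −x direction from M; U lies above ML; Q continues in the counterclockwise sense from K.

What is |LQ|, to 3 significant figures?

35.2

On A1, L sits at bearing -90° from U; a 74° counterclockwise sweep puts K at bearing -16°, so K = U + 7.4·(cos -16°, sin -16°) = (-43.5, 5.36). The tangent condition forces UK to be normal to KQ, so KQ runs along (−sin -16°, cos -16°); with |KQ| = 27.7, Q = (-35.9, 32.0). Then |LQ| = |Q − L| = 35.2.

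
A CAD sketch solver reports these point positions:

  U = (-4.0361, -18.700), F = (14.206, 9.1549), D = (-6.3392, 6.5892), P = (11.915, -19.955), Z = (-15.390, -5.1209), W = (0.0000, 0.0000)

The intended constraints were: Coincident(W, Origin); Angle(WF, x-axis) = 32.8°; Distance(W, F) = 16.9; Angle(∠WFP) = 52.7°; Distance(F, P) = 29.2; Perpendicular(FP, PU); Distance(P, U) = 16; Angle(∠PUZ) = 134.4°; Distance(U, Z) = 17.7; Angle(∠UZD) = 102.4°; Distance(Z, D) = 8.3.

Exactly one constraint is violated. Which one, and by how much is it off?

Distance(Z, D) = 8.3 — off by 6.50.

W = (0.00, 0.00) ✓; WF at 32.80° ✓; |WF| = 16.90 ✓; ∠WFP = 52.70° ✓; |FP| = 29.20 ✓; ∠(FP, PU) = 90.00° ✓; |PU| = 16.00 ✓; ∠PUZ = 134.4° ✓; |UZ| = 17.70 ✓; ∠UZD = 102.4° ✓; |ZD| = 14.80 ✗.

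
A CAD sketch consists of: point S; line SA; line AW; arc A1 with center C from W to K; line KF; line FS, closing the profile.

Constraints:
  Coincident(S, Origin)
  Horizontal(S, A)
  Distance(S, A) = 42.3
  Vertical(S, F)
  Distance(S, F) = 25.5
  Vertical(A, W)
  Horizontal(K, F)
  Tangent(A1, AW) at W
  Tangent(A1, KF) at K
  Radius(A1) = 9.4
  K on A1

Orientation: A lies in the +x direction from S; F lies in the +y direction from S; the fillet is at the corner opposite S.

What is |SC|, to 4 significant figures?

36.63

S is at the origin; SA is horizontal with |SA| = 42.3 and A on the +x side, so A = (42.30, 0.000). S and F share the same x with |SF| = 25.5 and F on the +y side, so F = (0.000, 25.50). The virtual corner opposite S is at (42.30, 25.50). Since A1 is tangent to AW there, CW ⟂ AW and the tangent condition forces CK to be normal to KF, with radius 9.4, so the center C sits 9.4 in from both sides at C = (32.90, 16.10). Then |SC| = |C − S| = 36.63.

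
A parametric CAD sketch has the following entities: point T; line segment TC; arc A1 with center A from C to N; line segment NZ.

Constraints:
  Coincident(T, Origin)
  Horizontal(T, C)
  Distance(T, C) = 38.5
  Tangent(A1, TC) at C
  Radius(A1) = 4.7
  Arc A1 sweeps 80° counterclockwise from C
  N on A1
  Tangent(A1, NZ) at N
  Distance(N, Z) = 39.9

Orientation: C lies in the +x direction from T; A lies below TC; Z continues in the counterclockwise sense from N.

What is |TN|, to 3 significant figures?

34.1

T is at the origin; TC is horizontal with |TC| = 38.5 and C on the +x side, so C = (38.5, 0.00). The tangent condition forces AC to be normal to TC, so A = C + (0, -4.7) = (38.5, -4.70). On A1, C sits at bearing 90° from A; an 80° counterclockwise sweep puts N at bearing 170°, so N = A + 4.7·(cos 170°, sin 170°) = (33.9, -3.88). Then |TN| = |N − T| = 34.1.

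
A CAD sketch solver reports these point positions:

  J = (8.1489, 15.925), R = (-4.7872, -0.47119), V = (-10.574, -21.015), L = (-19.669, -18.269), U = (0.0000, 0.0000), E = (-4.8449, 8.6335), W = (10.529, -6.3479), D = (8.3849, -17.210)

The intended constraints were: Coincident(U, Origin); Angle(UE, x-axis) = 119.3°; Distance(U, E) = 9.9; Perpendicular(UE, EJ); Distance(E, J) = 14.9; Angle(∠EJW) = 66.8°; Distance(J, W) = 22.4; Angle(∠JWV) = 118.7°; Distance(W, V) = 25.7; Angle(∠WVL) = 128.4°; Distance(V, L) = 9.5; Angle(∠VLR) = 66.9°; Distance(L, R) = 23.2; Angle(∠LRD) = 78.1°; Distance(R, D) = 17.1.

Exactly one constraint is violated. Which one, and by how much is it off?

Distance(R, D) = 17.1 — off by 4.20.

U = (0.00, 0.00) ✓; UE at 119.3° ✓; |UE| = 9.900 ✓; ∠(UE, EJ) = 90.00° ✓; |EJ| = 14.90 ✓; ∠EJW = 66.80° ✓; |JW| = 22.40 ✓; ∠JWV = 118.7° ✓; |WV| = 25.70 ✓; ∠WVL = 128.4° ✓; |VL| = 9.501 ✓; ∠VLR = 66.90° ✓; |LR| = 23.20 ✓; ∠LRD = 78.10° ✓; |RD| = 21.30 ✗.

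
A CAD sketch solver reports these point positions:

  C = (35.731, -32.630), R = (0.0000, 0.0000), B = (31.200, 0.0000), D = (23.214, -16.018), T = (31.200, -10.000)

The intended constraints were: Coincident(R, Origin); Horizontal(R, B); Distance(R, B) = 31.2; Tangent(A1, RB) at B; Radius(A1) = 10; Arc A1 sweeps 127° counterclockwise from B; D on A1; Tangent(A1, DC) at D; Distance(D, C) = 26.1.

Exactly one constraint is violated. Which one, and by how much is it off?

Distance(D, C) = 26.1 — off by 5.30.

R = (0.00, 0.00) ✓; R.y = 0.00, B.y = 0.00 ✓; |RB| = 31.20 ✓; ∠(TB, BR) = 90.00° ✓; |TB| = 10.00 ✓; bearing(T→D) − bearing(T→B) = 127.0° ✓; |TD| = 10.00 ✓; ∠(TD, DC) = 90.00° ✓; |DC| = 20.80 ✗.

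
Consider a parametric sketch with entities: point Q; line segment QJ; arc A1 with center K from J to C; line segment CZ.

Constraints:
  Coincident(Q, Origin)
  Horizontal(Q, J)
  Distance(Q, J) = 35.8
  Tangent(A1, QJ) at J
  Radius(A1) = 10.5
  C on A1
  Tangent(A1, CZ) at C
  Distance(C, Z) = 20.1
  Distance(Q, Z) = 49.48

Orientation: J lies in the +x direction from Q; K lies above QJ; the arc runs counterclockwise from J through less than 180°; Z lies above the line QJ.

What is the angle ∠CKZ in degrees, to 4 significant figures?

62.42°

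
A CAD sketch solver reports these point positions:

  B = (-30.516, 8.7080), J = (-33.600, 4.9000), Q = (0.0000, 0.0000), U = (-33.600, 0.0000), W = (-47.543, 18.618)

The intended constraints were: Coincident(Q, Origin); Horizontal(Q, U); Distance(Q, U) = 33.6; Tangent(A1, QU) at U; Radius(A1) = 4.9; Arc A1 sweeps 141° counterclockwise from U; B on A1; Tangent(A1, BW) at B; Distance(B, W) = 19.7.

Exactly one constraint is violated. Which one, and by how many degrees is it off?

Tangent(A1, BW) at B — off by 8.80°.

Q = (0.00, 0.00) ✓; Q.y = 0.00, U.y = 0.00 ✓; |QU| = 33.60 ✓; ∠(JU, UQ) = 90.00° ✓; |JU| = 4.900 ✓; bearing(J→B) − bearing(J→U) = 141.0° ✓; |JB| = 4.900 ✓; ∠(JB, BW) = 81.20° ✗; |BW| = 19.70 ✓.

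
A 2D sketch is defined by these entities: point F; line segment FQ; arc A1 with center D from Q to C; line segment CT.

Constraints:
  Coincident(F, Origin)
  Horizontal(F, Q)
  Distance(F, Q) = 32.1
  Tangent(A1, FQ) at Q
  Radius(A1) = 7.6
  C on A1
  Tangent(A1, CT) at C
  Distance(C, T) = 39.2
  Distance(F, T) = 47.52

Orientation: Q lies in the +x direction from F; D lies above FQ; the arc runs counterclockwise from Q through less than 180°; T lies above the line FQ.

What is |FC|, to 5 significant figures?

40.204

Checks: F = (0.00, 0.00) ✓; ∠(DQ, QF) = 90.00° ✓; |DC| = 7.600 ✓; ∠(DC, CT) = 90.00° ✓; |CT| = 39.20 ✓; |FT| = 47.52 ✓.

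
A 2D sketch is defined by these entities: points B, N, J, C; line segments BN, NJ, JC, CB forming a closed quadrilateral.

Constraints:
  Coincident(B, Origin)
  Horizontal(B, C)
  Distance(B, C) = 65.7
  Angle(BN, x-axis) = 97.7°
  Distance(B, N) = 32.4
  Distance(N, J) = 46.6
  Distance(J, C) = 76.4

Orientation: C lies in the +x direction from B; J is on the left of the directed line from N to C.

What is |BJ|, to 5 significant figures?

71.633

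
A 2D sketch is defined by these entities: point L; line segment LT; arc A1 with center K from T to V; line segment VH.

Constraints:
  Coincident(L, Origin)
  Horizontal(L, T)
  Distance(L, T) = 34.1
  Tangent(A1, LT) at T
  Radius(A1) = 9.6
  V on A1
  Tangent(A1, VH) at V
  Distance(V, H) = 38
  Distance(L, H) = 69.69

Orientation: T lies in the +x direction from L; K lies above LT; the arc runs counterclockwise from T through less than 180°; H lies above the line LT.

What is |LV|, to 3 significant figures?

43.7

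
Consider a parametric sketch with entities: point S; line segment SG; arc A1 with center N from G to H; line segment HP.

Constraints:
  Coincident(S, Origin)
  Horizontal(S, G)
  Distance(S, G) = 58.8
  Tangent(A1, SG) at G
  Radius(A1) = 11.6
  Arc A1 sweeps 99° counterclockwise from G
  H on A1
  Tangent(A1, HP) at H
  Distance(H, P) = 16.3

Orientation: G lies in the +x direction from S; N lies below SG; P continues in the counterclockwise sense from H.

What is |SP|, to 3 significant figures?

58.0

On A1, G sits at bearing 90° from N; a 99° counterclockwise sweep puts H at bearing 189°, so H = N + 11.6·(cos 189°, sin 189°) = (47.3, -13.4). Since A1 is tangent to HP there, NH ⟂ HP, so HP runs along (−sin 189°, cos 189°); with |HP| = 16.3, P = (49.9, -29.5). Then |SP| = |P − S| = 58.0.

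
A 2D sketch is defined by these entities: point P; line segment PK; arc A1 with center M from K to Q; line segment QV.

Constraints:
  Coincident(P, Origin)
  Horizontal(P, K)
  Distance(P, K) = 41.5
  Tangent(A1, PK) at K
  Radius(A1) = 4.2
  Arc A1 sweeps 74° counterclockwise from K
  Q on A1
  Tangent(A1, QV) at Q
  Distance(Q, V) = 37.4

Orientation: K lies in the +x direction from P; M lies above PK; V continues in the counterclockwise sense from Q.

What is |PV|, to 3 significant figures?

68.1

P is at the origin; PK is horizontal with |PK| = 41.5 and K on the +x side, so K = (41.5, 0.00). The tangent condition forces MK to be normal to PK, so M = K + (0, 4.2) = (41.5, 4.20). On A1, K sits at bearing -90° from M; a 74° counterclockwise sweep puts Q at bearing -16°, so Q = M + 4.2·(cos -16°, sin -16°) = (45.5, 3.04). Tangency of A1 to QV means the radius MQ is perpendicular to QV, so QV runs along (−sin -16°, cos -16°); with |QV| = 37.4, V = (55.8, 39.0). Then |PV| = |V − P| = 68.1.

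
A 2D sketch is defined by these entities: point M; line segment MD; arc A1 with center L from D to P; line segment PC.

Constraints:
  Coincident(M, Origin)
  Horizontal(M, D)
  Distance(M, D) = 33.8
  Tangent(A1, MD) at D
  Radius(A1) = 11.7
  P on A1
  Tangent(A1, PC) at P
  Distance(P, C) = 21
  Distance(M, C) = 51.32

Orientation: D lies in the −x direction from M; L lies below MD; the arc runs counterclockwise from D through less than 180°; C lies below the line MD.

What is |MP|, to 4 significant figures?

47.46

M is at the origin; MD is horizontal with |MD| = 33.8 and D on the −x side, so D = (-33.80, 0.000). A1 meets MD tangentially, so LD is at right angles to MD, so L = D + (0, -11.7) = (-33.80, -11.70). Since LP ⟂ PC (tangency), |LC| = √(11.7² + 21.0²) = 24.04 regardless of where P sits on A1. So C lies on both circle(M, 51.32) and circle(L, 24.04); the below-MD intersection is C = (-37.04, -35.52). P is the foot of the tangent from C: P = (-44.70, -15.96).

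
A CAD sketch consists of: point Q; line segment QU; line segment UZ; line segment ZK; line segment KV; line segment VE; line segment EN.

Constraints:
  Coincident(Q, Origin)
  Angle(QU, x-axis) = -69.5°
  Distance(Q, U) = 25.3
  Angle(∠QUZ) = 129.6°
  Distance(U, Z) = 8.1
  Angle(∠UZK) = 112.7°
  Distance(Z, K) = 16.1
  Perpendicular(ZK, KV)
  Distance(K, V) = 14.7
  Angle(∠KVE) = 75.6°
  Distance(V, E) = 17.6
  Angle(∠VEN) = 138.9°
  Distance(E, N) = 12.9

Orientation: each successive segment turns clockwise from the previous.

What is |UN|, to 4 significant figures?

9.319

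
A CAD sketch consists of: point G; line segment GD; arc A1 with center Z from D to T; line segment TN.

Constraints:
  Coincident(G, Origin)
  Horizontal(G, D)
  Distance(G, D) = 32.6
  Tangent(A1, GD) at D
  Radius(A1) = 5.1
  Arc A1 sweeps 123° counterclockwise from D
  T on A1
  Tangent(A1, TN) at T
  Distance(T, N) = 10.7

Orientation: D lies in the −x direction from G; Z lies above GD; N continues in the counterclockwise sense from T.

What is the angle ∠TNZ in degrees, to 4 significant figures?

25.48°

G is at the origin; GD is horizontal with |GD| = 32.6 and D on the −x side, so D = (-32.60, 0.000). Since A1 is tangent to GD there, ZD ⟂ GD, so Z = D + (0, 5.1) = (-32.60, 5.100). On A1, D sits at bearing -90° from Z; a 123° counterclockwise sweep puts T at bearing 33°, so T = Z + 5.1·(cos 33°, sin 33°) = (-28.32, 7.878). A1 meets TN tangentially, so ZT is at right angles to TN, so TN runs along (−sin 33°, cos 33°); with |TN| = 10.7, N = (-34.15, 16.85). Then cos ∠TNZ = NT·NZ / (|NT||NZ|), giving 25.48°.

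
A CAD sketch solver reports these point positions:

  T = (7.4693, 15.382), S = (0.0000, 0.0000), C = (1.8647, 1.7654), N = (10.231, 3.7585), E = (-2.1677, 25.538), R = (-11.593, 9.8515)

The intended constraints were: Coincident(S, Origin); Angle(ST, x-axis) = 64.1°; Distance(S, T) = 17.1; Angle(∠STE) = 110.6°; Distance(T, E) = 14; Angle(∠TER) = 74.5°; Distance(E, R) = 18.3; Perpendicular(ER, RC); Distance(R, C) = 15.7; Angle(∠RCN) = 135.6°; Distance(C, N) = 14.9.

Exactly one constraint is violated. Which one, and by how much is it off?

Distance(C, N) = 14.9 — off by 6.30.

S = (0.00, 0.00) ✓; ST at 64.10° ✓; |ST| = 17.10 ✓; ∠STE = 110.6° ✓; |TE| = 14.00 ✓; ∠TER = 74.50° ✓; |ER| = 18.30 ✓; ∠(ER, RC) = 90.00° ✓; |RC| = 15.70 ✓; ∠RCN = 135.6° ✓; |CN| = 8.600 ✗.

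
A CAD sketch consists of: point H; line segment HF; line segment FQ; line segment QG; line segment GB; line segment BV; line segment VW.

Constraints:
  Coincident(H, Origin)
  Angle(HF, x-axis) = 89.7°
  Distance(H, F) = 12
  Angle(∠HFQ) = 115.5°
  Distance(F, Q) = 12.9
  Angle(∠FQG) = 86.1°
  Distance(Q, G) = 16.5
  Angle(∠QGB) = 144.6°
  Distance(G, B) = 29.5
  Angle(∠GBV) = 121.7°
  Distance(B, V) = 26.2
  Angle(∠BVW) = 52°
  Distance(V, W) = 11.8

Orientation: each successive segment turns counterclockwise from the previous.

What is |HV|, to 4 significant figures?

37.32

H is at the origin; HF runs at 89.7° with length 12.0, so F = (0.06283, 12.00). ∠HFQ = 115.5° gives FQ at 154.2° from the x-axis; with |FQ| = 12.9, Q = (-11.55, 17.61). ∠FQG = 86.1° gives QG at -111.9° from the x-axis; with |QG| = 16.5, G = (-17.71, 2.305). ∠QGB = 144.6° gives GB at -76.50° from the x-axis; with |GB| = 29.5, B = (-10.82, -26.38). ∠GBV = 121.7° gives BV at -18.20° from the x-axis; with |BV| = 26.2, V = (14.07, -34.56). Then |HV| = |V − H| = 37.32.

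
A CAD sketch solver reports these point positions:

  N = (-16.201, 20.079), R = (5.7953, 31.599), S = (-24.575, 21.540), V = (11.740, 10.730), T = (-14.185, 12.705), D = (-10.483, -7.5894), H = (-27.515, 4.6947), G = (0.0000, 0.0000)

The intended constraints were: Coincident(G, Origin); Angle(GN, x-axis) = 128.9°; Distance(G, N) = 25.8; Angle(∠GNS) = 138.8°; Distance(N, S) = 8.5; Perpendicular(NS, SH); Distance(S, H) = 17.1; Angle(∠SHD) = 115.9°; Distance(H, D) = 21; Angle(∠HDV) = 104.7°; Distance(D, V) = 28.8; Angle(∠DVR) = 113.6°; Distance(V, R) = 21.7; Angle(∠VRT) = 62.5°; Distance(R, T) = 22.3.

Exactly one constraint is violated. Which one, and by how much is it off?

Distance(R, T) = 22.3 — off by 5.20.

G = (0.00, 0.00) ✓; GN at 128.9° ✓; |GN| = 25.80 ✓; ∠GNS = 138.8° ✓; |NS| = 8.500 ✓; ∠(NS, SH) = 90.00° ✓; |SH| = 17.10 ✓; ∠SHD = 115.9° ✓; |HD| = 21.00 ✓; ∠HDV = 104.7° ✓; |DV| = 28.80 ✓; ∠DVR = 113.6° ✓; |VR| = 21.70 ✓; ∠VRT = 62.50° ✓; |RT| = 27.50 ✗.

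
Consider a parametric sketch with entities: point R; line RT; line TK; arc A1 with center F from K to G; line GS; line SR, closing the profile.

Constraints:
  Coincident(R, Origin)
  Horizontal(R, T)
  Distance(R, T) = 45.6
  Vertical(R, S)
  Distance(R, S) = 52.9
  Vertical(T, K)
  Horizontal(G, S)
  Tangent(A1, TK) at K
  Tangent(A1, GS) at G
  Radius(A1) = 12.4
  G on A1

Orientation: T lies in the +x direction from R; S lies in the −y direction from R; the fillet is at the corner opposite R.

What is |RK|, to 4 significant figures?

60.99

R is at the origin; R and T share the same y with |RT| = 45.6 and T on the +x side, so T = (45.60, 0.000). RS is vertical with |RS| = 52.9 and S on the −y side, so S = (0.000, -52.90). The virtual corner opposite R is at (45.60, -52.90). Since A1 is tangent to TK there, FK ⟂ TK and since A1 is tangent to GS there, FG ⟂ GS, with radius 12.4, so the center F sits 12.4 in from both sides at F = (33.20, -40.50). That places the tangent points at K = (45.60, -40.50) on TK and G = (33.20, -52.90) on GS. Then |RK| = |K − R| = 60.99.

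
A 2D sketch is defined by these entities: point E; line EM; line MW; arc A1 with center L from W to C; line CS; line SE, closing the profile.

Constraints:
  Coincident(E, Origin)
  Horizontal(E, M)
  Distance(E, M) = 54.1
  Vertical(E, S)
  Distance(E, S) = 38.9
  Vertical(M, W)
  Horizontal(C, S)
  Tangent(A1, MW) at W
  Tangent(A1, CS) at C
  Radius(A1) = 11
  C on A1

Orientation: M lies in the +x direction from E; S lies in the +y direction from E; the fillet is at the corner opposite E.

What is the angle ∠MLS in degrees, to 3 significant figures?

126°

E is at the origin; E and M share the same y with |EM| = 54.1 and M on the +x side, so M = (54.1, 0.00). ES is vertical with |ES| = 38.9 and S on the +y side, so S = (0.00, 38.9). The virtual corner opposite E is at (54.1, 38.9). A1 meets MW tangentially, so LW is at right angles to MW and the tangent condition forces LC to be normal to CS, with radius 11.0, so the center L sits 11.0 in from both sides at L = (43.1, 27.9). Then cos ∠MLS = LM·LS / (|LM||LS|), giving 126°.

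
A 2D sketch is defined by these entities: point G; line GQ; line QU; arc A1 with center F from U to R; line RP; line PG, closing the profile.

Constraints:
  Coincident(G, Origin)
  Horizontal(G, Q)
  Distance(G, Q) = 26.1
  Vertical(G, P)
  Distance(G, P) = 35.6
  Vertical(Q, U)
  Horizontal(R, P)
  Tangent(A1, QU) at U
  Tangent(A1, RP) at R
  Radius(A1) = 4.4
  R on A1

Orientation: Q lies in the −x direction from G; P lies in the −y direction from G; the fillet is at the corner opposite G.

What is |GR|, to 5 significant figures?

41.692

The virtual corner opposite G is at (-26.100, -35.600). A1 meets QU tangentially, so FU is at right angles to QU and A1 meets RP tangentially, so FR is at right angles to RP, with radius 4.4, so the center F sits 4.4 in from both sides at F = (-21.700, -31.200). That places the tangent points at U = (-26.100, -31.200) on QU and R = (-21.700, -35.600) on RP. Then |GR| = |R − G| = 41.692.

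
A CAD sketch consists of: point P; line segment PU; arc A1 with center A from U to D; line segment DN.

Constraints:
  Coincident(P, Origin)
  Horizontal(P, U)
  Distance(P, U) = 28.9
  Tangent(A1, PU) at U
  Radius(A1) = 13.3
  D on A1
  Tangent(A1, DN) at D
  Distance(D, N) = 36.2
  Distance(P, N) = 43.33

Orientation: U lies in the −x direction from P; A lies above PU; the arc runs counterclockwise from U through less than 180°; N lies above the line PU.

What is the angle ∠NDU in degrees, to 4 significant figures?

144.6°

Checks: |PU| = 28.90 ✓; |AD| = 13.30 ✓; ∠(AD, DN) = 90.00° ✓; |DN| = 36.20 ✓; |PN| = 43.33 ✓.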